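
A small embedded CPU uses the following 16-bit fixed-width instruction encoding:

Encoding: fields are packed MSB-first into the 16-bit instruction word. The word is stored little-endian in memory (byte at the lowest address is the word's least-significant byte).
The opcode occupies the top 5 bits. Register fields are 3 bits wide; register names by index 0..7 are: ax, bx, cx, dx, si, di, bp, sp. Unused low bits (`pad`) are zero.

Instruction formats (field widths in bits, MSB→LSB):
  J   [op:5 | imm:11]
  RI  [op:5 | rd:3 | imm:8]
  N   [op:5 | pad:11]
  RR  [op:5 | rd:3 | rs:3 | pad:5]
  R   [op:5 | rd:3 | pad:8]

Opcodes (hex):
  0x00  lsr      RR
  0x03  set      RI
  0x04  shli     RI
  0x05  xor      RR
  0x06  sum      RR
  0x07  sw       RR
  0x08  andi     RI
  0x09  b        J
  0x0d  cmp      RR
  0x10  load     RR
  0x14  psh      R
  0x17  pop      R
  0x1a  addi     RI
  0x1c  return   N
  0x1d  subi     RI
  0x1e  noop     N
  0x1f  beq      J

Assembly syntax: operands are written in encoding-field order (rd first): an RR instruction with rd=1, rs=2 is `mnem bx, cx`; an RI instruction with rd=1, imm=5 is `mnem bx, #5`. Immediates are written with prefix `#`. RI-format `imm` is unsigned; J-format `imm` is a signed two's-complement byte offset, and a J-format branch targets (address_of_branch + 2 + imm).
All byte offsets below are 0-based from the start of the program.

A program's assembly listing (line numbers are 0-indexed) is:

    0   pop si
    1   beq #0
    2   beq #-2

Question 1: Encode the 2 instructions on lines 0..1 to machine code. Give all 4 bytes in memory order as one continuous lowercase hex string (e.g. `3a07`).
00bc00f8

0. pop fields op=0x17:5|rd=4:3|pad=0:8 → word bc00h → 00 bc
1. beq fields op=0x1f:5|imm=0:11 → word f800h → 00 f8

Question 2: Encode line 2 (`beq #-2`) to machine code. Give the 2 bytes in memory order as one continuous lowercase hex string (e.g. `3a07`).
L2: beq op=0x1f:5|imm=-2:11 ⇒ 0xfffe ⇒ little fe ff

feff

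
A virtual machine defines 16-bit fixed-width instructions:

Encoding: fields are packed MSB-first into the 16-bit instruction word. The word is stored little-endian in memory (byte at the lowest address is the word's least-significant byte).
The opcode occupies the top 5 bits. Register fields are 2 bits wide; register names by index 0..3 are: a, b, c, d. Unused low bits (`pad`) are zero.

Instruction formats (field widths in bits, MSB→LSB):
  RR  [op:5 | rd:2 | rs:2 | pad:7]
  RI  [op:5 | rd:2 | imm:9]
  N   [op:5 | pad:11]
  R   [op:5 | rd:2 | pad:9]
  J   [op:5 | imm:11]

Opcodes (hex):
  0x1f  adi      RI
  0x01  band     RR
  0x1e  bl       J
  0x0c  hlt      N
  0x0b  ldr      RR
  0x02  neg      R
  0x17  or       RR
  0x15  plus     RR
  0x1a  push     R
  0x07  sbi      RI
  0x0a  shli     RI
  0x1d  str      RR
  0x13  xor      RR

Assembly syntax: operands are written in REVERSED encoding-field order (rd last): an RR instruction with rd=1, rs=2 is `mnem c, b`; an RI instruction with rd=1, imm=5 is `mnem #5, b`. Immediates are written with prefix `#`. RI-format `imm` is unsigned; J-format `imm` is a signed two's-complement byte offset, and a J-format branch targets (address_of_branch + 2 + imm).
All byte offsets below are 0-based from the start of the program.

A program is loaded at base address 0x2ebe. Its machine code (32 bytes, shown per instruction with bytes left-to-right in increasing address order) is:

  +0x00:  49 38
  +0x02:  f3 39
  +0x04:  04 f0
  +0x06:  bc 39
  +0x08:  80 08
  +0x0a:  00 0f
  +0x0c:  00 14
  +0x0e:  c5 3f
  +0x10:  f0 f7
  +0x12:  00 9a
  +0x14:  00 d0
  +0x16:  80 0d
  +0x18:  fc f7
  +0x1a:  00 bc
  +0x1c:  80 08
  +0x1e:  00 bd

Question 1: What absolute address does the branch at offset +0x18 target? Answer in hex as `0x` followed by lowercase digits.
0x2ed4

[18] fc f7 → 0xf7fc
  op=0xf7fc>>11=0x1e ⇒ bl (J)
  [10:0] imm=2044 (s11→-4) = #-4
  target = base 0x2ebe + off 0x18 + 2 + imm -4 = 0x2ed4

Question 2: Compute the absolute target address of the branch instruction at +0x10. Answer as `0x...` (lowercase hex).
0x2ec0

@+10  little-endian(f0 f7) = 0xf7f0
  top 5b → 0x1e → bl [J]
  imm@[10:0]=0x7f0 (s11→-16) ⇒ #-16
  target = base 0x2ebe + off 0x10 + 2 + imm -16 = 0x2ec0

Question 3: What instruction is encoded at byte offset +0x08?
+0x08: 80 08 ⇒ word 0x0880 (little)
  opcode bits[15:11]=0x1: band/RR
  rd@[10:9]=0x0 ⇒ a
  rs@[8:7]=0x1 ⇒ b

band b, a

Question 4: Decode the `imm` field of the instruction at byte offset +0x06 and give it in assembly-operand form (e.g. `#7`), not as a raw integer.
#444

off 0x06: read bc 39 as little → 0x39bc
  top 5b → 0x7 → sbi [RI]
  rd: (w>>9)&0x3=0x0 → a
  imm: (w>>0)&0x1ff=0x1bc → #444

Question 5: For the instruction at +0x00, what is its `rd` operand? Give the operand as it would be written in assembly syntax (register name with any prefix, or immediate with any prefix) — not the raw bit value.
a

[00] 49 38 → 0x3849
  opcode bits[15:11]=0x7: sbi/RI
  rd@[10:9]=0x0 ⇒ a
  imm@[8:0]=0x49 ⇒ #73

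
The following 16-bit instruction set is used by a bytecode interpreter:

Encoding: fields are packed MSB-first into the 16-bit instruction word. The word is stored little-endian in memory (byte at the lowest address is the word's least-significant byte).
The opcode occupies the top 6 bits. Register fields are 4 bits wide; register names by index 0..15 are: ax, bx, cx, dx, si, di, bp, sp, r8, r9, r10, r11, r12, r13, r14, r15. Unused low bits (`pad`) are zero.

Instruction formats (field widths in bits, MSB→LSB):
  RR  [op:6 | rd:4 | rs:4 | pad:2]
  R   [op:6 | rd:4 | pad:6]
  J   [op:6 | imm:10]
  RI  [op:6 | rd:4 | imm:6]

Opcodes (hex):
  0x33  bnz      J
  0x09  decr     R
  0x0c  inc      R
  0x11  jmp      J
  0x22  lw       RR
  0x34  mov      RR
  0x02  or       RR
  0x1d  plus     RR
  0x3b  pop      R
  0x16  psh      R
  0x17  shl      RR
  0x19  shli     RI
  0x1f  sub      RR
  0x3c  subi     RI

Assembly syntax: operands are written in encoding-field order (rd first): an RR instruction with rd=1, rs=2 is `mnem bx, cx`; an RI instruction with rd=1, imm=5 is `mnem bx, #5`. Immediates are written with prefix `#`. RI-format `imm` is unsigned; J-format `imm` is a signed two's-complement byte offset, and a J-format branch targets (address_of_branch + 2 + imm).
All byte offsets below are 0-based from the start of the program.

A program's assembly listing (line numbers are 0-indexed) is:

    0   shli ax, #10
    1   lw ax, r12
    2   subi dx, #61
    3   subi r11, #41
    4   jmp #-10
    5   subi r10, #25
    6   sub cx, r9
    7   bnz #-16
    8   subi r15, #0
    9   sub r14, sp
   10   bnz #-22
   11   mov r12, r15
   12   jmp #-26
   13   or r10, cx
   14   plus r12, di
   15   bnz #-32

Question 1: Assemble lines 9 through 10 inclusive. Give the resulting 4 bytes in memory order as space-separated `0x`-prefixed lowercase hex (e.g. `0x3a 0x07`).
line 9 (sub): pack op=0x1f:6|rd=14:4|rs=7:4|pad=0:2 = 0x7f9c; little→ 9c 7f
line 10 (bnz): pack op=0x33:6|imm=-22:10 = 0xcfea; little→ ea cf

0x9c 0x7f 0xea 0xcf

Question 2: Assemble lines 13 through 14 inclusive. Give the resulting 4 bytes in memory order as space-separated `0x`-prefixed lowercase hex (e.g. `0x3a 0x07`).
L13: or op=0x2:6|rd=10:4|rs=2:4|pad=0:2 ⇒ 0x0a88 ⇒ little 88 0a
L14: plus op=0x1d:6|rd=12:4|rs=5:4|pad=0:2 ⇒ 0x7714 ⇒ little 14 77

0x88 0x0a 0x14 0x77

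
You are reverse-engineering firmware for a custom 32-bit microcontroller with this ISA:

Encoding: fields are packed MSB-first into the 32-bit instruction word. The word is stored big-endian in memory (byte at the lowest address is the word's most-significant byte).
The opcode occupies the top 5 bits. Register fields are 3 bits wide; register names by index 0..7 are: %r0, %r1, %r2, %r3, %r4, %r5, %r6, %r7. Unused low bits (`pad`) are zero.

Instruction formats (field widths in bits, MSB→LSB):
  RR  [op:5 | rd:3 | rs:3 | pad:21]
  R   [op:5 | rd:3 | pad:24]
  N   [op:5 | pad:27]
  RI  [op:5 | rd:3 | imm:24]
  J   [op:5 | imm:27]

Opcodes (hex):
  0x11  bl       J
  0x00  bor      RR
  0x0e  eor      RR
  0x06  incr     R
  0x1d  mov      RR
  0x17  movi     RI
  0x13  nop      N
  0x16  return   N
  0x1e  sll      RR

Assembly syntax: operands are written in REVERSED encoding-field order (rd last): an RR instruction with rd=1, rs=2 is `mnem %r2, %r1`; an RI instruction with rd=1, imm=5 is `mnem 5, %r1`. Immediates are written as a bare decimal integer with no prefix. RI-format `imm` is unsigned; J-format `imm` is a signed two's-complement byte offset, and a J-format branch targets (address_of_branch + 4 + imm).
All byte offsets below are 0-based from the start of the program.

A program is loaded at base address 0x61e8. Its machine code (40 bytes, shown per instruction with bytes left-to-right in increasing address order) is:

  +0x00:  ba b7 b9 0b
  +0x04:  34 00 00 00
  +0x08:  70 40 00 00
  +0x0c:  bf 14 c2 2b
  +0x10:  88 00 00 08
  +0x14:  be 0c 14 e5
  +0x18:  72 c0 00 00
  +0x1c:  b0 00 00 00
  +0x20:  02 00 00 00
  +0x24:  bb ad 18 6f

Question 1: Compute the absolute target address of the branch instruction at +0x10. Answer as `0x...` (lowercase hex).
off 0x10: read 88 00 00 08 as big → 0x88000008
  opcode bits[31:27]=0x11: bl/J
  imm: (w>>0)&0x7ffffff=0x8 → 8
  target = base 0x61e8 + off 0x10 + 4 + imm 8 = 0x6204

0x6204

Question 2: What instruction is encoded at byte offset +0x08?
eor %r2, %r0

+0x08: 70 40 00 00 ⇒ word 0x70400000 (big)
  opcode bits[31:27]=0xe: eor/RR
  rd: (w>>24)&0x7=0x0 → %r0
  rs: (w>>21)&0x7=0x2 → %r2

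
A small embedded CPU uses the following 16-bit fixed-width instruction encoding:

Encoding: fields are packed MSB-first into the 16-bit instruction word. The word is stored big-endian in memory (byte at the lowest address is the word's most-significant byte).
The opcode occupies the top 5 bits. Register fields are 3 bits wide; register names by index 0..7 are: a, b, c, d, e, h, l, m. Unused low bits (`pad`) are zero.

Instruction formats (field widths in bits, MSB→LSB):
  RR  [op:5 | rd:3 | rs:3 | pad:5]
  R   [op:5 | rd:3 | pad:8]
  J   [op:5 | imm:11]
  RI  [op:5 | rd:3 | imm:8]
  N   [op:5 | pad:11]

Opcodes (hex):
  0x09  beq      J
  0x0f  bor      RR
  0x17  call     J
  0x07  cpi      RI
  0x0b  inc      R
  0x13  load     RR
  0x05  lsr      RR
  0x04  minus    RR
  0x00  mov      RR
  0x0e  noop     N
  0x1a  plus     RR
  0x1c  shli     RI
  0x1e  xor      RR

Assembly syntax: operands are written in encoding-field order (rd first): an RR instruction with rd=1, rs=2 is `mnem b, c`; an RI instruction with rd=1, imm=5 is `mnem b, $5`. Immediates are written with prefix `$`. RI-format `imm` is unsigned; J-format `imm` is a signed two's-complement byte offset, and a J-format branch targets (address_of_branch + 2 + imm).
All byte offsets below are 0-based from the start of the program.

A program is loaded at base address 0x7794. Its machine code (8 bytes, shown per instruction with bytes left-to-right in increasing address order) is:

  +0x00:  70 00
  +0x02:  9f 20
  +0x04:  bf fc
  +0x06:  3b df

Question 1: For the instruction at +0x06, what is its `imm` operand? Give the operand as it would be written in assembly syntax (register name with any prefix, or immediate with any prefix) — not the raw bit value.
off 0x06: read 3b df as big → 0x3bdf
  opcode bits[15:11]=0x7: cpi/RI
  rd@[10:8]=0x3 ⇒ d
  imm@[7:0]=0xdf ⇒ $223

$223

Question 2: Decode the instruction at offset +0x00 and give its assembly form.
[00] 70 00 → 0x7000
  opcode bits[15:11]=0xe: noop/N

noop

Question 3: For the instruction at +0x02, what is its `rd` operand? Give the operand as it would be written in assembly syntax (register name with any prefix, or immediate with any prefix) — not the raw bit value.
[02] 9f 20 → 0x9f20
  op=0x9f20>>11=0x13 ⇒ load (RR)
  rd@[10:8]=0x7 ⇒ m
  rs@[7:5]=0x1 ⇒ b

m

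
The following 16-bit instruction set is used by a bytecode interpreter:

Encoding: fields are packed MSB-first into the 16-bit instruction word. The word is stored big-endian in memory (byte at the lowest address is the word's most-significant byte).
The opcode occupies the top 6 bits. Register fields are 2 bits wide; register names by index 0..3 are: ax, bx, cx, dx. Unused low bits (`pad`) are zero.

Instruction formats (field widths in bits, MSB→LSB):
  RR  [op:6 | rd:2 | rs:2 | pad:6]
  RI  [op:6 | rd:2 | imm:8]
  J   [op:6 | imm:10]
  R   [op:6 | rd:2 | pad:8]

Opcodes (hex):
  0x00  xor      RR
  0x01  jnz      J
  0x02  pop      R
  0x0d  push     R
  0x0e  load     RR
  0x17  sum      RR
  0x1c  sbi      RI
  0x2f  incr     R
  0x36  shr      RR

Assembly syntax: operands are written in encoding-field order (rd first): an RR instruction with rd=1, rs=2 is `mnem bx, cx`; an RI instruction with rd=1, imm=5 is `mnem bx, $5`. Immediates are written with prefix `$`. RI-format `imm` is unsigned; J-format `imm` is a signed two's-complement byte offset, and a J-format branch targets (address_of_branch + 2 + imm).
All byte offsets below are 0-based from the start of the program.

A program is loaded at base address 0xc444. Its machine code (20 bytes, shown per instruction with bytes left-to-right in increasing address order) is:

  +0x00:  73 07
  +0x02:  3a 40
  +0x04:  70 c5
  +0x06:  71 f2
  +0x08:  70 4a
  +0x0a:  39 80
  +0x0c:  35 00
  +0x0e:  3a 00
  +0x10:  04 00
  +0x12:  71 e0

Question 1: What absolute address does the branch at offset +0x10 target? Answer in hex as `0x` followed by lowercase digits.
0xc456

@+10  big-endian(04 00) = 0x0400
  opcode bits[15:10]=0x1: jnz/J
  imm@[9:0]=0x0 ⇒ $0
  target = base 0xc444 + off 0x10 + 2 + imm 0 = 0xc456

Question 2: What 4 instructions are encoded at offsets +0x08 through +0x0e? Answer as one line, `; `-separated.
sbi ax, $74; load bx, cx; push bx; load cx, ax

off 0x08: read 70 4a as big → 0x704a
  top 6b → 0x1c → sbi [RI]
  [9:8] rd=0 = ax
  [7:0] imm=74 = $74
off 0x0a: read 39 80 as big → 0x3980
  top 6b → 0xe → load [RR]
  [9:8] rd=1 = bx
  [7:6] rs=2 = cx
off 0x0c: read 35 00 as big → 0x3500
  top 6b → 0xd → push [R]
  [9:8] rd=1 = bx
off 0x0e: read 3a 00 as big → 0x3a00
  top 6b → 0xe → load [RR]
  [9:8] rd=2 = cx
  [7:6] rs=0 = ax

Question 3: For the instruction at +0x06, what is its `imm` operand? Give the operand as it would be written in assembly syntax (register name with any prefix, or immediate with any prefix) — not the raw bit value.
$242

[06] 71 f2 → 0x71f2
  opcode bits[15:10]=0x1c: sbi/RI
  rd: (w>>8)&0x3=0x1 → bx
  imm: (w>>0)&0xff=0xf2 → $242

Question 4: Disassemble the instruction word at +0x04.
sbi ax, $197

@+04  big-endian(70 c5) = 0x70c5
  top 6b → 0x1c → sbi [RI]
  [9:8] rd=0 = ax
  [7:0] imm=197 = $197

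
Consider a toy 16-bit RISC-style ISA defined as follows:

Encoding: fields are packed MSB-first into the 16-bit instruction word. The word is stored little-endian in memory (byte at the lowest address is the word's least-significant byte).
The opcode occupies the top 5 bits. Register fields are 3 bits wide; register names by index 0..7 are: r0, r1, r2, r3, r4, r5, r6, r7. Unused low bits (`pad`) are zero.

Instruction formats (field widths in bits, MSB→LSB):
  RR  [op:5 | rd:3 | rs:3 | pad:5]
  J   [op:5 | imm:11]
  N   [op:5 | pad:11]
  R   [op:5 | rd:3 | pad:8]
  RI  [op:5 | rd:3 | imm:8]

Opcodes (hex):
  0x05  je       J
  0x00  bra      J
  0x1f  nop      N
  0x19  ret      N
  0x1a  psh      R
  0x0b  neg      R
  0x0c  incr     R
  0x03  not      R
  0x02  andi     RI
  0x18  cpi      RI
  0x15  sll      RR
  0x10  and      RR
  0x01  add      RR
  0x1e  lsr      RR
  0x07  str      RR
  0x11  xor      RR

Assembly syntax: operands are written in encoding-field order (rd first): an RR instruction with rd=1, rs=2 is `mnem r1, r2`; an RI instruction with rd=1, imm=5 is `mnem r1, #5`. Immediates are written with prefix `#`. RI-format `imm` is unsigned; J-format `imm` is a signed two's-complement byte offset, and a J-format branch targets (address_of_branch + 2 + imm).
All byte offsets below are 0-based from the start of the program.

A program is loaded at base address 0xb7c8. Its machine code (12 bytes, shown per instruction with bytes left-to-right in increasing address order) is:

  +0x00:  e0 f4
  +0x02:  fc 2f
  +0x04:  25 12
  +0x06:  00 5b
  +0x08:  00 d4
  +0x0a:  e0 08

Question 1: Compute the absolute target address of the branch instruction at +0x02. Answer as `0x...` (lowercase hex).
[02] fc 2f → 0x2ffc
  top 5b → 0x5 → je [J]
  imm@[10:0]=0x7fc (s11→-4) ⇒ #-4
  target = base 0xb7c8 + off 0x02 + 2 + imm -4 = 0xb7c8

0xb7c8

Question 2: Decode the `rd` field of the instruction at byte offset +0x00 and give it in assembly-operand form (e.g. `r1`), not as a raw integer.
@+00  little-endian(e0 f4) = 0xf4e0
  top 5b → 0x1e → lsr [RR]
  rd: (w>>8)&0x7=0x4 → r4
  rs: (w>>5)&0x7=0x7 → r7

r4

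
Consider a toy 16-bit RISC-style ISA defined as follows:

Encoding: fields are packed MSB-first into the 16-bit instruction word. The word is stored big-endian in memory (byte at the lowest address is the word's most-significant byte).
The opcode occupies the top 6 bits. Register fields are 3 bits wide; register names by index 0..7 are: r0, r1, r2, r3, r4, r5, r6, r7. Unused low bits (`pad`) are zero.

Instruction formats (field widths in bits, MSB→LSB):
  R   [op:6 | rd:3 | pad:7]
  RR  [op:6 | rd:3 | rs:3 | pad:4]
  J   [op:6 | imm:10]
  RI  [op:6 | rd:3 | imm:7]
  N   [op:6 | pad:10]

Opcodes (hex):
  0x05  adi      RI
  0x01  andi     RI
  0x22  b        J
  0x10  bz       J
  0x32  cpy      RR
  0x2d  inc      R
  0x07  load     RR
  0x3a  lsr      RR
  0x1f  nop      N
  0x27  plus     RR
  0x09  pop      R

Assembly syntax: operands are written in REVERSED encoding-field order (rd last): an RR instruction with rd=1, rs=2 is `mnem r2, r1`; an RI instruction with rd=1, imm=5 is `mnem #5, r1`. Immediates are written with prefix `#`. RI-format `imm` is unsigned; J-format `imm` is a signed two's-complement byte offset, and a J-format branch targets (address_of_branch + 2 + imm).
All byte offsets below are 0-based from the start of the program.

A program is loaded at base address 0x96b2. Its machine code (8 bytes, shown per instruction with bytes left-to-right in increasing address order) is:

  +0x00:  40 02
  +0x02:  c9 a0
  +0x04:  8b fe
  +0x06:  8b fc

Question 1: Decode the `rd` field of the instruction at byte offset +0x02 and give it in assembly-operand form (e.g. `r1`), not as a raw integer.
r3

off 0x02: read c9 a0 as big → 0xc9a0
  top 6b → 0x32 → cpy [RR]
  rd: (w>>7)&0x7=0x3 → r3
  rs: (w>>4)&0x7=0x2 → r2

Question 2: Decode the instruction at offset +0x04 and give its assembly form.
b #-2

@+04  big-endian(8b fe) = 0x8bfe
  op=0x8bfe>>10=0x22 ⇒ b (J)
  imm: (w>>0)&0x3ff=0x3fe (s10→-2) → #-2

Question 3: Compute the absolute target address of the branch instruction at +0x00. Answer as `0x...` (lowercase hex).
0x96b6

[00] 40 02 → 0x4002
  top 6b → 0x10 → bz [J]
  [9:0] imm=2 = #2
  target = base 0x96b2 + off 0x00 + 2 + imm 2 = 0x96b6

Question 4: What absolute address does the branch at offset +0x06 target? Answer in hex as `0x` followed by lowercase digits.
0x96b6

[06] 8b fc → 0x8bfc
  top 6b → 0x22 → b [J]
  imm: (w>>0)&0x3ff=0x3fc (s10→-4) → #-4
  target = base 0x96b2 + off 0x06 + 2 + imm -4 = 0x96b6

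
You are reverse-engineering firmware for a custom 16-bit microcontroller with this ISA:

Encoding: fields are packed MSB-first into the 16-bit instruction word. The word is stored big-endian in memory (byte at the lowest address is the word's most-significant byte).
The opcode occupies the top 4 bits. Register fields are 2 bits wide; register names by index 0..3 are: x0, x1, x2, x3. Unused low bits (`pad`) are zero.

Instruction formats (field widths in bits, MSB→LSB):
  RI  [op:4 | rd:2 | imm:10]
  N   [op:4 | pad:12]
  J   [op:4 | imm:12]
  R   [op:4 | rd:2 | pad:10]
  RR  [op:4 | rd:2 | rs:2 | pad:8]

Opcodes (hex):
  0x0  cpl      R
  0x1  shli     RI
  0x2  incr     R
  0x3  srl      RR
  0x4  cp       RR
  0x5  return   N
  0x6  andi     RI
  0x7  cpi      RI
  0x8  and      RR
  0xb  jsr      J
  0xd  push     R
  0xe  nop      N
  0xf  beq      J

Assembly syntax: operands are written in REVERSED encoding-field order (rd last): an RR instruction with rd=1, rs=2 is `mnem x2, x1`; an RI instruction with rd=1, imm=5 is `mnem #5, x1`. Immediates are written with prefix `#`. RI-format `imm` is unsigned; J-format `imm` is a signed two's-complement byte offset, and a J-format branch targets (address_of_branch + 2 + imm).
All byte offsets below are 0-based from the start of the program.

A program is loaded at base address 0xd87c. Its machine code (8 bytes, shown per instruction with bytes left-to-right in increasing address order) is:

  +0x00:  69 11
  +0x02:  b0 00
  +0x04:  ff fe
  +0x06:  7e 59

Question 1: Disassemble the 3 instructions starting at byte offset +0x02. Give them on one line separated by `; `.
+0x02: b0 00 ⇒ word 0xb000 (big)
  top 4b → 0xb → jsr [J]
  imm@[11:0]=0x0 ⇒ #0
+0x04: ff fe ⇒ word 0xfffe (big)
  top 4b → 0xf → beq [J]
  imm@[11:0]=0xffe (s12→-2) ⇒ #-2
+0x06: 7e 59 ⇒ word 0x7e59 (big)
  top 4b → 0x7 → cpi [RI]
  rd@[11:10]=0x3 ⇒ x3
  imm@[9:0]=0x259 ⇒ #601

jsr #0; beq #-2; cpi #601, x3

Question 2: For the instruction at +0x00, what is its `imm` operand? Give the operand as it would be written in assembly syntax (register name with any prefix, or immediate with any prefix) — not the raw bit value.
#273

+0x00: 69 11 ⇒ word 0x6911 (big)
  opcode bits[15:12]=0x6: andi/RI
  [11:10] rd=2 = x2
  [9:0] imm=273 = #273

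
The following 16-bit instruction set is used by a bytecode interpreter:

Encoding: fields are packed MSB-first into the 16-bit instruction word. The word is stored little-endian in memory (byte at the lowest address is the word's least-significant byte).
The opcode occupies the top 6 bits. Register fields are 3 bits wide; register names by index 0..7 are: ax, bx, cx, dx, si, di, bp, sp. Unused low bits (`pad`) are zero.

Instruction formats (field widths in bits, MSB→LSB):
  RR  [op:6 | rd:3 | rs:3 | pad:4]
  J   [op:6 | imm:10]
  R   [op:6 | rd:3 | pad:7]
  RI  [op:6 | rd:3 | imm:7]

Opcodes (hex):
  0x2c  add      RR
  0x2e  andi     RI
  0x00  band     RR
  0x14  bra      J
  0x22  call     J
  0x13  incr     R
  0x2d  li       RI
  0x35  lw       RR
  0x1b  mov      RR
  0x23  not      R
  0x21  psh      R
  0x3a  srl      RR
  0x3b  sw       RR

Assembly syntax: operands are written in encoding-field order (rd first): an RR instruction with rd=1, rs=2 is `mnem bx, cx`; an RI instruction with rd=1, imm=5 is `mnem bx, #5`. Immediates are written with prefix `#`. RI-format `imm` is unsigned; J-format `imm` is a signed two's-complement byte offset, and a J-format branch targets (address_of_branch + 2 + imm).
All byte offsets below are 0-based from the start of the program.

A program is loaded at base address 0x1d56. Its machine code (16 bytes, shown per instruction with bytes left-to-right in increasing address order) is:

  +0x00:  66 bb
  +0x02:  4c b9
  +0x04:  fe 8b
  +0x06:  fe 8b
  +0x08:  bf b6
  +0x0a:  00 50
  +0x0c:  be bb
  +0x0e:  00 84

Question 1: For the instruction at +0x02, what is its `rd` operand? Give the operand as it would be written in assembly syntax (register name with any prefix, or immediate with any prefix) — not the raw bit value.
off 0x02: read 4c b9 as little → 0xb94c
  op=0xb94c>>10=0x2e ⇒ andi (RI)
  rd@[9:7]=0x2 ⇒ cx
  imm@[6:0]=0x4c ⇒ #76

cx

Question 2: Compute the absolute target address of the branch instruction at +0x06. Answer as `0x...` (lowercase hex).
off 0x06: read fe 8b as little → 0x8bfe
  opcode bits[15:10]=0x22: call/J
  [9:0] imm=1022 (s10→-2) = #-2
  target = base 0x1d56 + off 0x06 + 2 + imm -2 = 0x1d5c

0x1d5c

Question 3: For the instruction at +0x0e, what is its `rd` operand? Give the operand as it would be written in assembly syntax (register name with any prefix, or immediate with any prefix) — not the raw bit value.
ax

off 0x0e: read 00 84 as little → 0x8400
  opcode bits[15:10]=0x21: psh/R
  rd@[9:7]=0x0 ⇒ ax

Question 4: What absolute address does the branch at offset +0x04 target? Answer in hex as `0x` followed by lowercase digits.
@+04  little-endian(fe 8b) = 0x8bfe
  opcode bits[15:10]=0x22: call/J
  imm: (w>>0)&0x3ff=0x3fe (s10→-2) → #-2
  target = base 0x1d56 + off 0x04 + 2 + imm -2 = 0x1d5a

0x1d5a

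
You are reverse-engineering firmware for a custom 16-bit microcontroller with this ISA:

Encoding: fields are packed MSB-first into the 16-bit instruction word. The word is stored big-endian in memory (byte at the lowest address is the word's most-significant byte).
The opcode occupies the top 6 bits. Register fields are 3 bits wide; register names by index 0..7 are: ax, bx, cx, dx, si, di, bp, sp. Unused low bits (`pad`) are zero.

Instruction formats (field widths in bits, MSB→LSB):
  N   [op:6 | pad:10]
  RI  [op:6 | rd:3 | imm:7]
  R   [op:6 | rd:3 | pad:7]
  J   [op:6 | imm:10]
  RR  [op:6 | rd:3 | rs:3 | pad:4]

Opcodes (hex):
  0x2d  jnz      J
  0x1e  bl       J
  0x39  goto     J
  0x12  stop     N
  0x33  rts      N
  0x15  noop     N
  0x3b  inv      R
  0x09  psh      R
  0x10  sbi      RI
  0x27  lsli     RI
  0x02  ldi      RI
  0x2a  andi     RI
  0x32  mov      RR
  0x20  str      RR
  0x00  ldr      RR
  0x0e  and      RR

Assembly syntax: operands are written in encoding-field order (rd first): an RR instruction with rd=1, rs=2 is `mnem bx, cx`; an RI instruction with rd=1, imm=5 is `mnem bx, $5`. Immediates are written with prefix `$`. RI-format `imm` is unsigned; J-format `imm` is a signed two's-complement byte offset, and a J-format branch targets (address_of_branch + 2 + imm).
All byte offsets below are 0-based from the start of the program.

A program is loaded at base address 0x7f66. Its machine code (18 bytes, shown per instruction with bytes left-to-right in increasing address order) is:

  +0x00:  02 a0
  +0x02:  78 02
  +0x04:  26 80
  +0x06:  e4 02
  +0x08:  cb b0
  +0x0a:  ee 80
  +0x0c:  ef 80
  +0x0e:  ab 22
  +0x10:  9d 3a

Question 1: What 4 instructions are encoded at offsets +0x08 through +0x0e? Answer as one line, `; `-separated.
[08] cb b0 → 0xcbb0
  op=0xcbb0>>10=0x32 ⇒ mov (RR)
  rd: (w>>7)&0x7=0x7 → sp
  rs: (w>>4)&0x7=0x3 → dx
[0a] ee 80 → 0xee80
  op=0xee80>>10=0x3b ⇒ inv (R)
  rd: (w>>7)&0x7=0x5 → di
[0c] ef 80 → 0xef80
  op=0xef80>>10=0x3b ⇒ inv (R)
  rd: (w>>7)&0x7=0x7 → sp
[0e] ab 22 → 0xab22
  op=0xab22>>10=0x2a ⇒ andi (RI)
  rd: (w>>7)&0x7=0x6 → bp
  imm: (w>>0)&0x7f=0x22 → $34

mov sp, dx; inv di; inv sp; andi bp, $34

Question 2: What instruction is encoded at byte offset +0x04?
psh di

off 0x04: read 26 80 as big → 0x2680
  opcode bits[15:10]=0x9: psh/R
  [9:7] rd=5 = di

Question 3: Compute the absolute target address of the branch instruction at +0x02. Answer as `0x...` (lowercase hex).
0x7f6c

off 0x02: read 78 02 as big → 0x7802
  top 6b → 0x1e → bl [J]
  [9:0] imm=2 = $2
  target = base 0x7f66 + off 0x02 + 2 + imm 2 = 0x7f6c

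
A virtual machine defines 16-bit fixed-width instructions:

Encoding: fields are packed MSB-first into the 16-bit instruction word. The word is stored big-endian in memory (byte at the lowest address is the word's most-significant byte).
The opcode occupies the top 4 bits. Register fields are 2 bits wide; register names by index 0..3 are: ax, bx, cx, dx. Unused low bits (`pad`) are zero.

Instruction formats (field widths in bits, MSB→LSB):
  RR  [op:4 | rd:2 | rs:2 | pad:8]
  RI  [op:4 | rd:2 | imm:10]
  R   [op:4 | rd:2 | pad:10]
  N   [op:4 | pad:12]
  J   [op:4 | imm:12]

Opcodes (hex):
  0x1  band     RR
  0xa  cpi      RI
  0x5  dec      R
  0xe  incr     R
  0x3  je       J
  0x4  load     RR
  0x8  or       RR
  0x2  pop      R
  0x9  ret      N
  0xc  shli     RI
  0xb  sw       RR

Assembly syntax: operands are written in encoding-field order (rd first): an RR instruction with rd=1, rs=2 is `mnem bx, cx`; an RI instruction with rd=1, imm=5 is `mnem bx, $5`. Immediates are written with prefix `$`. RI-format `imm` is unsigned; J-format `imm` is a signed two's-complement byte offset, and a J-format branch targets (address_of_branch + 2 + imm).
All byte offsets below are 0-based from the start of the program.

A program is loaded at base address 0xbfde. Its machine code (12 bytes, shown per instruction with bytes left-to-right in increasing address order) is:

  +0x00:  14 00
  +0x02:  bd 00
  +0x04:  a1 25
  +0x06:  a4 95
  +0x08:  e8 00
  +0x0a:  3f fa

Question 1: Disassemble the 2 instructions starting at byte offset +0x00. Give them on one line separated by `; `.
@+00  big-endian(14 00) = 0x1400
  opcode bits[15:12]=0x1: band/RR
  rd@[11:10]=0x1 ⇒ bx
  rs@[9:8]=0x0 ⇒ ax
@+02  big-endian(bd 00) = 0xbd00
  opcode bits[15:12]=0xb: sw/RR
  rd@[11:10]=0x3 ⇒ dx
  rs@[9:8]=0x1 ⇒ bx

band bx, ax; sw dx, bx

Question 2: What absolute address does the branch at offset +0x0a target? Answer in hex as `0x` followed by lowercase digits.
off 0x0a: read 3f fa as big → 0x3ffa
  top 4b → 0x3 → je [J]
  [11:0] imm=4090 (s12→-6) = $-6
  target = base 0xbfde + off 0x0a + 2 + imm -6 = 0xbfe4

0xbfe4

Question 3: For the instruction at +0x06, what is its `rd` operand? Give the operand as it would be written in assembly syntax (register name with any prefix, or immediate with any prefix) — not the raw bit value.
@+06  big-endian(a4 95) = 0xa495
  op=0xa495>>12=0xa ⇒ cpi (RI)
  [11:10] rd=1 = bx
  [9:0] imm=149 = $149

bx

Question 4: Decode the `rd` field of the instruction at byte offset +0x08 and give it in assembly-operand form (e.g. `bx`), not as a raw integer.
cx

off 0x08: read e8 00 as big → 0xe800
  top 4b → 0xe → incr [R]
  rd: (w>>10)&0x3=0x2 → cx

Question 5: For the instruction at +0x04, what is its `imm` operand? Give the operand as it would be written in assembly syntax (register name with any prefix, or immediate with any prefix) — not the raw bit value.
[04] a1 25 → 0xa125
  opcode bits[15:12]=0xa: cpi/RI
  rd@[11:10]=0x0 ⇒ ax
  imm@[9:0]=0x125 ⇒ $293

$293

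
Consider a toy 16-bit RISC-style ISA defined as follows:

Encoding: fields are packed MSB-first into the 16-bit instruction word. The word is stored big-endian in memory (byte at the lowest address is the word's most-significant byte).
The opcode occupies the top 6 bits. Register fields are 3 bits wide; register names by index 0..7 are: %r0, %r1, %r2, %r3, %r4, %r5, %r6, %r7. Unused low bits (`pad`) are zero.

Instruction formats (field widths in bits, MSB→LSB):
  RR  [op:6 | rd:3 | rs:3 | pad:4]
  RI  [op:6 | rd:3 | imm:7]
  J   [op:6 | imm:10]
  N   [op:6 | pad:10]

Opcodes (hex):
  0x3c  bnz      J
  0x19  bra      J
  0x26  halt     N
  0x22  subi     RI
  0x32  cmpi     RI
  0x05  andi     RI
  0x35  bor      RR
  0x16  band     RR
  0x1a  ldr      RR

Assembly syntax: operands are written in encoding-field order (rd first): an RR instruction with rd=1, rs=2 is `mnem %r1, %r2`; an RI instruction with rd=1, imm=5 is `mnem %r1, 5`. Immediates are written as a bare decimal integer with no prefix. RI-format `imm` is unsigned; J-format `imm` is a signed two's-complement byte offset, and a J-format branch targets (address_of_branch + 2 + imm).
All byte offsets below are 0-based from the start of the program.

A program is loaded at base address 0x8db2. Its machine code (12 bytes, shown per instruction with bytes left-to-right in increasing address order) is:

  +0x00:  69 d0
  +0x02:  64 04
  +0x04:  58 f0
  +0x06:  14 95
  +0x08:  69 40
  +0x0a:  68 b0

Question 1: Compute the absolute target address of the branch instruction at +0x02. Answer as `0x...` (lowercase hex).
@+02  big-endian(64 04) = 0x6404
  op=0x6404>>10=0x19 ⇒ bra (J)
  [9:0] imm=4 = 4
  target = base 0x8db2 + off 0x02 + 2 + imm 4 = 0x8dba

0x8dba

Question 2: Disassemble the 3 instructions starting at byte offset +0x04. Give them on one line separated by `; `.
off 0x04: read 58 f0 as big → 0x58f0
  top 6b → 0x16 → band [RR]
  [9:7] rd=1 = %r1
  [6:4] rs=7 = %r7
off 0x06: read 14 95 as big → 0x1495
  top 6b → 0x5 → andi [RI]
  [9:7] rd=1 = %r1
  [6:0] imm=21 = 21
off 0x08: read 69 40 as big → 0x6940
  top 6b → 0x1a → ldr [RR]
  [9:7] rd=2 = %r2
  [6:4] rs=4 = %r4

band %r1, %r7; andi %r1, 21; ldr %r2, %r4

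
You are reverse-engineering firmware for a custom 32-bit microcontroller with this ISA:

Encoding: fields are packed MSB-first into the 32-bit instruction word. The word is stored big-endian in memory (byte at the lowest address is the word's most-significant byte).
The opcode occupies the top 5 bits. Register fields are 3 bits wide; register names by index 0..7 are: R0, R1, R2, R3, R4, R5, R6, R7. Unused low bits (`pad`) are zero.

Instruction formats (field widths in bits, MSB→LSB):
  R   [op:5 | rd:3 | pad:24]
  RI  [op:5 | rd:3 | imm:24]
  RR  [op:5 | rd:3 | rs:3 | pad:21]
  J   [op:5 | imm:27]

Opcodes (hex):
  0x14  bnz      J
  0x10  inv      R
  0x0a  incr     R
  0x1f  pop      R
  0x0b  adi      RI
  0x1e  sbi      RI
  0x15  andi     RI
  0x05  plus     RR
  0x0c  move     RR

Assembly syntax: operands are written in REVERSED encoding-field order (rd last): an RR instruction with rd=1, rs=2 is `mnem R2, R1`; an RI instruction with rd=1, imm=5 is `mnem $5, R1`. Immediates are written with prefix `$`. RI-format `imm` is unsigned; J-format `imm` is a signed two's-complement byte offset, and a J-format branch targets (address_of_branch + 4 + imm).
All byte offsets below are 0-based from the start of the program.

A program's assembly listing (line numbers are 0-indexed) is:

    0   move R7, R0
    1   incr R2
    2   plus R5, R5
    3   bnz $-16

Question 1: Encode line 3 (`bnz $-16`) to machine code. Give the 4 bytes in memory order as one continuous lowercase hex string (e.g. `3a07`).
3. bnz fields op=0x14:5|imm=-16:27 → word a7fffff0h → a7 ff ff f0

a7fffff0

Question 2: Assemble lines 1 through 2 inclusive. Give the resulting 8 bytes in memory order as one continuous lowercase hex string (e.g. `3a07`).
520000002da00000

1. incr fields op=0xa:5|rd=2:3|pad=0:24 → word 52000000h → 52 00 00 00
2. plus fields op=0x5:5|rd=5:3|rs=5:3|pad=0:21 → word 2da00000h → 2d a0 00 00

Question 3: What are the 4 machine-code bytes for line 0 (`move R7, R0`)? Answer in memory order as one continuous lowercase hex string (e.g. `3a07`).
60e00000

L0: move op=0xc:5|rd=0:3|rs=7:3|pad=0:21 ⇒ 0x60e00000 ⇒ big 60 e0 00 00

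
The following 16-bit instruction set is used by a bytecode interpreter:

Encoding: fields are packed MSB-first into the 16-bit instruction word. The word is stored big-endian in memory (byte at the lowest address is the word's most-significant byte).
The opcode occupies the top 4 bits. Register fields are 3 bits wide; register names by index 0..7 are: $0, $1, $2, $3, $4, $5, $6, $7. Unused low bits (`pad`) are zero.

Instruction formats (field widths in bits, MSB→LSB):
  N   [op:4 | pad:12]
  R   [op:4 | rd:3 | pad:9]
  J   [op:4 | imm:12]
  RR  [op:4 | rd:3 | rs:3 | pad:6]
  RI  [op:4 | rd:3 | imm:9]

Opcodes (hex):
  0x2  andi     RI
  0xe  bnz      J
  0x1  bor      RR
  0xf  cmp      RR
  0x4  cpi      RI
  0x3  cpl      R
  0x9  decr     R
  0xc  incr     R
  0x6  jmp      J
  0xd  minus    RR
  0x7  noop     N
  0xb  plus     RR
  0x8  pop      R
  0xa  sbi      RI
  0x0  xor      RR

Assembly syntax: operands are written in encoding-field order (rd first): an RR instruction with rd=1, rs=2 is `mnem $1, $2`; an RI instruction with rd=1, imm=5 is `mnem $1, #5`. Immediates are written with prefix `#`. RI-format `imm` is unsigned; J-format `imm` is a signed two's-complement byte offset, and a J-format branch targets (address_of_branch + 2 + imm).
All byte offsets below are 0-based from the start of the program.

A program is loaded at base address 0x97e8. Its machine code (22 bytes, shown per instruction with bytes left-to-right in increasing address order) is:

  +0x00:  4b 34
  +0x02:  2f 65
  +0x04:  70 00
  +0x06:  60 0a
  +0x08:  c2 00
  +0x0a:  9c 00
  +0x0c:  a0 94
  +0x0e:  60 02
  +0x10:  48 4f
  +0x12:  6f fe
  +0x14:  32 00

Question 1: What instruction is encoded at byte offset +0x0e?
jmp #2

off 0x0e: read 60 02 as big → 0x6002
  opcode bits[15:12]=0x6: jmp/J
  [11:0] imm=2 = #2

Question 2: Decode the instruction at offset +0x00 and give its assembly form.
cpi $5, #308

+0x00: 4b 34 ⇒ word 0x4b34 (big)
  op=0x4b34>>12=0x4 ⇒ cpi (RI)
  rd@[11:9]=0x5 ⇒ $5
  imm@[8:0]=0x134 ⇒ #308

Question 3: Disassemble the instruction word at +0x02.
andi $7, #357

@+02  big-endian(2f 65) = 0x2f65
  op=0x2f65>>12=0x2 ⇒ andi (RI)
  [11:9] rd=7 = $7
  [8:0] imm=357 = #357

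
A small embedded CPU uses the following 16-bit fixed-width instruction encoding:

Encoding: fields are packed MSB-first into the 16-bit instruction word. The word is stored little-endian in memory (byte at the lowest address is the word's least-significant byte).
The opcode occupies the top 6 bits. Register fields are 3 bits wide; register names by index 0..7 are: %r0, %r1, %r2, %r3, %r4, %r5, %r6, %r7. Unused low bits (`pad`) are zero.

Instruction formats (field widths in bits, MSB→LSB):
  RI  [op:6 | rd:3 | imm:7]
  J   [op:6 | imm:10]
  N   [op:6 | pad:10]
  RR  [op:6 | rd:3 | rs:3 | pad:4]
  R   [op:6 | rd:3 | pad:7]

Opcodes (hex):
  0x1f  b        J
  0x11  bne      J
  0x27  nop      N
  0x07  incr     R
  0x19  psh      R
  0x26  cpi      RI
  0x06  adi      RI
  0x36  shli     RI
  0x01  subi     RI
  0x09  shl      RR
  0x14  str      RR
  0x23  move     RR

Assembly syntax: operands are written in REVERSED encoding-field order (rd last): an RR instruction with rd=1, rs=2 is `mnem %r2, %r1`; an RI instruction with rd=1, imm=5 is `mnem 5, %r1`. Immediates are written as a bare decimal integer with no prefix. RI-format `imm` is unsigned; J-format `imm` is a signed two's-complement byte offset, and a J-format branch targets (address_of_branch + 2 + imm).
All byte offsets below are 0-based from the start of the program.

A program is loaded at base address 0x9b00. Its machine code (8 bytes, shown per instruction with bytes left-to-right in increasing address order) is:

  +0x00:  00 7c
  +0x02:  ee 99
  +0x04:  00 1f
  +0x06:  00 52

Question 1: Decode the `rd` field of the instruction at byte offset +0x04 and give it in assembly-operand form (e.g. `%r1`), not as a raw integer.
+0x04: 00 1f ⇒ word 0x1f00 (little)
  opcode bits[15:10]=0x7: incr/R
  rd@[9:7]=0x6 ⇒ %r6

%r6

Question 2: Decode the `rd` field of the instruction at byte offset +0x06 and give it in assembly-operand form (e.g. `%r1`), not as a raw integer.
%r4

[06] 00 52 → 0x5200
  top 6b → 0x14 → str [RR]
  rd: (w>>7)&0x7=0x4 → %r4
  rs: (w>>4)&0x7=0x0 → %r0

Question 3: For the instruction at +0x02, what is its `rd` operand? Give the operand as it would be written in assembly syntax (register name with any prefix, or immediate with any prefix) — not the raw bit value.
[02] ee 99 → 0x99ee
  opcode bits[15:10]=0x26: cpi/RI
  rd@[9:7]=0x3 ⇒ %r3
  imm@[6:0]=0x6e ⇒ 110

%r3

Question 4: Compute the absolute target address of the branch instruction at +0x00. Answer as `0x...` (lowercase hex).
0x9b02

[00] 00 7c → 0x7c00
  op=0x7c00>>10=0x1f ⇒ b (J)
  imm@[9:0]=0x0 ⇒ 0
  target = base 0x9b00 + off 0x00 + 2 + imm 0 = 0x9b02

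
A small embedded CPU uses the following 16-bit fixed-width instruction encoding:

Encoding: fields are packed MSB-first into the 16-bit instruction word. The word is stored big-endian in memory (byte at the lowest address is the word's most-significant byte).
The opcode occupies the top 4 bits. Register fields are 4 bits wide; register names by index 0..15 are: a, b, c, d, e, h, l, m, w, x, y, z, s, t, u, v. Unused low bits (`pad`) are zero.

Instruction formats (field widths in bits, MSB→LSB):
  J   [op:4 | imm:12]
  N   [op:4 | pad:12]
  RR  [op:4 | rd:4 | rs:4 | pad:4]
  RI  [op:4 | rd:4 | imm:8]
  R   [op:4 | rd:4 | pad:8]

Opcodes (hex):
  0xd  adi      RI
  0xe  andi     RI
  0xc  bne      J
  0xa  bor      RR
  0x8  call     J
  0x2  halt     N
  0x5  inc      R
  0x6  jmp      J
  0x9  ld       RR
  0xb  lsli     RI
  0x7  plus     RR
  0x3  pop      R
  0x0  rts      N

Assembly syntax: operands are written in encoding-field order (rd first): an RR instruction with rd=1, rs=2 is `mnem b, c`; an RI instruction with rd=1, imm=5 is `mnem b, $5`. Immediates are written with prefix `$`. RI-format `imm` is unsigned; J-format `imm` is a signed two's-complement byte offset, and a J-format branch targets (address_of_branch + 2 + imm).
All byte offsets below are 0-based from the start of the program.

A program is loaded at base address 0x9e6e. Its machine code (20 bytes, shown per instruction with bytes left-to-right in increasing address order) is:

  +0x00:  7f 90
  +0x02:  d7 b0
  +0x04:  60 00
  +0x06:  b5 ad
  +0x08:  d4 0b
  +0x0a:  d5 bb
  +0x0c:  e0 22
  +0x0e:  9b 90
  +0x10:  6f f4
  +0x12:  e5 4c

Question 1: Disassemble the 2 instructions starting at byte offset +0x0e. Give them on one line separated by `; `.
ld z, x; jmp $-12

@+0e  big-endian(9b 90) = 0x9b90
  top 4b → 0x9 → ld [RR]
  rd: (w>>8)&0xf=0xb → z
  rs: (w>>4)&0xf=0x9 → x
@+10  big-endian(6f f4) = 0x6ff4
  top 4b → 0x6 → jmp [J]
  imm: (w>>0)&0xfff=0xff4 (s12→-12) → $-12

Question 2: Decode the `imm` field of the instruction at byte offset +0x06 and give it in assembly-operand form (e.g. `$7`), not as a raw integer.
+0x06: b5 ad ⇒ word 0xb5ad (big)
  top 4b → 0xb → lsli [RI]
  rd: (w>>8)&0xf=0x5 → h
  imm: (w>>0)&0xff=0xad → $173

$173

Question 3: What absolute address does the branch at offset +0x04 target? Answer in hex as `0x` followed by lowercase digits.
[04] 60 00 → 0x6000
  op=0x6000>>12=0x6 ⇒ jmp (J)
  imm: (w>>0)&0xfff=0x0 → $0
  target = base 0x9e6e + off 0x04 + 2 + imm 0 = 0x9e74

0x9e74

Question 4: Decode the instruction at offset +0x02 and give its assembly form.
adi m, $176

@+02  big-endian(d7 b0) = 0xd7b0
  op=0xd7b0>>12=0xd ⇒ adi (RI)
  rd: (w>>8)&0xf=0x7 → m
  imm: (w>>0)&0xff=0xb0 → $176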